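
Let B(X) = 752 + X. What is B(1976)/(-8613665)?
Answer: -2728/8613665 ≈ -0.00031671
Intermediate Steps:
B(1976)/(-8613665) = (752 + 1976)/(-8613665) = 2728*(-1/8613665) = -2728/8613665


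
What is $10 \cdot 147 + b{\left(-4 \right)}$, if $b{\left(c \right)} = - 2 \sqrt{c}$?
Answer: $1470 - 4 i \approx 1470.0 - 4.0 i$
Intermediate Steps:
$10 \cdot 147 + b{\left(-4 \right)} = 10 \cdot 147 - 2 \sqrt{-4} = 1470 - 2 \cdot 2 i = 1470 - 4 i$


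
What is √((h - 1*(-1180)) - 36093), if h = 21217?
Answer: 8*I*√214 ≈ 117.03*I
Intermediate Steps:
√((h - 1*(-1180)) - 36093) = √((21217 - 1*(-1180)) - 36093) = √((21217 + 1180) - 36093) = √(22397 - 36093) = √(-13696) = 8*I*√214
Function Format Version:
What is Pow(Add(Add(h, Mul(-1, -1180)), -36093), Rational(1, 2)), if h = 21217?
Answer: Mul(8, I, Pow(214, Rational(1, 2))) ≈ Mul(117.03, I)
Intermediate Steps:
Pow(Add(Add(h, Mul(-1, -1180)), -36093), Rational(1, 2)) = Pow(Add(Add(21217, Mul(-1, -1180)), -36093), Rational(1, 2)) = Pow(Add(Add(21217, 1180), -36093), Rational(1, 2)) = Pow(Add(22397, -36093), Rational(1, 2)) = Pow(-13696, Rational(1, 2)) = Mul(8, I, Pow(214, Rational(1, 2)))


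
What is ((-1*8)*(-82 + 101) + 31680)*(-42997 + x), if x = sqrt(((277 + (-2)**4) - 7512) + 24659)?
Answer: -1355609416 + 126112*sqrt(1090) ≈ -1.3514e+9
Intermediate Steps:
x = 4*sqrt(1090) (x = sqrt(((277 + 16) - 7512) + 24659) = sqrt((293 - 7512) + 24659) = sqrt(-7219 + 24659) = sqrt(17440) = 4*sqrt(1090) ≈ 132.06)
((-1*8)*(-82 + 101) + 31680)*(-42997 + x) = ((-1*8)*(-82 + 101) + 31680)*(-42997 + 4*sqrt(1090)) = (-8*19 + 31680)*(-42997 + 4*sqrt(1090)) = (-152 + 31680)*(-42997 + 4*sqrt(1090)) = 31528*(-42997 + 4*sqrt(1090)) = -1355609416 + 126112*sqrt(1090)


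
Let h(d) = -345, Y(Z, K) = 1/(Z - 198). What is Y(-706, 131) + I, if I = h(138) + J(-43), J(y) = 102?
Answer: -219673/904 ≈ -243.00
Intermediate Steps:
Y(Z, K) = 1/(-198 + Z)
I = -243 (I = -345 + 102 = -243)
Y(-706, 131) + I = 1/(-198 - 706) - 243 = 1/(-904) - 243 = -1/904 - 243 = -219673/904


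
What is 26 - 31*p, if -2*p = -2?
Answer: -5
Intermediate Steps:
p = 1 (p = -½*(-2) = 1)
26 - 31*p = 26 - 31*1 = 26 - 31 = -5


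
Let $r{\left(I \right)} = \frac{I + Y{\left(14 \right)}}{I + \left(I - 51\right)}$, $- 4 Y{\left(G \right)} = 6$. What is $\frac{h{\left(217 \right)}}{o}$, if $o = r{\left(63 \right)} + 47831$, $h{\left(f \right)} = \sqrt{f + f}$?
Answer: $\frac{50 \sqrt{434}}{2391591} \approx 0.00043554$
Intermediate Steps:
$Y{\left(G \right)} = - \frac{3}{2}$ ($Y{\left(G \right)} = \left(- \frac{1}{4}\right) 6 = - \frac{3}{2}$)
$h{\left(f \right)} = \sqrt{2} \sqrt{f}$ ($h{\left(f \right)} = \sqrt{2 f} = \sqrt{2} \sqrt{f}$)
$r{\left(I \right)} = \frac{- \frac{3}{2} + I}{-51 + 2 I}$ ($r{\left(I \right)} = \frac{I - \frac{3}{2}}{I + \left(I - 51\right)} = \frac{- \frac{3}{2} + I}{I + \left(-51 + I\right)} = \frac{- \frac{3}{2} + I}{-51 + 2 I}$)
$o = \frac{2391591}{50}$ ($o = \frac{-3 + 2 \cdot 63}{2 \left(-51 + 2 \cdot 63\right)} + 47831 = \frac{-3 + 126}{2 \left(-51 + 126\right)} + 47831 = \frac{1}{2} \cdot \frac{1}{75} \cdot 123 + 47831 = \frac{41}{50} + 47831 = \frac{2391591}{50} \approx 47832.0$)
$\frac{h{\left(217 \right)}}{o} = \frac{\sqrt{2} \sqrt{217}}{\frac{2391591}{50}} = \sqrt{434} \cdot \frac{50}{2391591} = \frac{50 \sqrt{434}}{2391591}$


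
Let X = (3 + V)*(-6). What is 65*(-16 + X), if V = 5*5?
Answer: -11960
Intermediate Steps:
V = 25
X = -168 (X = (3 + 25)*(-6) = 28*(-6) = -168)
65*(-16 + X) = 65*(-16 - 168) = 65*(-184) = -11960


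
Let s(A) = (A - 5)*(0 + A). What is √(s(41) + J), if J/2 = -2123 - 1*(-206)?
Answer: 3*I*√262 ≈ 48.559*I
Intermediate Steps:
J = -3834 (J = 2*(-2123 - 1*(-206)) = 2*(-2123 + 206) = 2*(-1917) = -3834)
s(A) = A*(-5 + A) (s(A) = (-5 + A)*A = A*(-5 + A))
√(s(41) + J) = √(41*(-5 + 41) - 3834) = √(41*36 - 3834) = √(1476 - 3834) = √(-2358) = 3*I*√262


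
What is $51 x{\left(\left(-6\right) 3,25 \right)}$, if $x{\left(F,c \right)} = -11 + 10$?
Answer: $-51$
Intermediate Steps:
$x{\left(F,c \right)} = -1$
$51 x{\left(\left(-6\right) 3,25 \right)} = 51 \left(-1\right) = -51$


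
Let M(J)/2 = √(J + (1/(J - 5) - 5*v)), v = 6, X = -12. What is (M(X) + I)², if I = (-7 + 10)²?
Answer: -1483/17 + 36*I*√12155/17 ≈ -87.235 + 233.47*I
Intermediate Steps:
I = 9 (I = 3² = 9)
M(J) = 2*√(-30 + J + 1/(-5 + J)) (M(J) = 2*√(J + (1/(J - 5) - 5*6)) = 2*√(J + (1/(-5 + J) - 30)) = 2*√(J + (-30 + 1/(-5 + J))) = 2*√(-30 + J + 1/(-5 + J)))
(M(X) + I)² = (2*√((1 + (-30 - 12)*(-5 - 12))/(-5 - 12)) + 9)² = (2*√((1 - 42*(-17))/(-17)) + 9)² = (2*√(-(1 + 714)/17) + 9)² = (2*√(-1/17*715) + 9)² = (2*√(-715/17) + 9)² = (2*(I*√12155/17) + 9)² = (2*I*√12155/17 + 9)² = (9 + 2*I*√12155/17)²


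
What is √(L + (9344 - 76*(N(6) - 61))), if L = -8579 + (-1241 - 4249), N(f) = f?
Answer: I*√545 ≈ 23.345*I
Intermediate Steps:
L = -14069 (L = -8579 - 5490 = -14069)
√(L + (9344 - 76*(N(6) - 61))) = √(-14069 + (9344 - 76*(6 - 61))) = √(-14069 + (9344 - 76*(-55))) = √(-14069 + (9344 + 4180)) = √(-14069 + 13524) = √(-545) = I*√545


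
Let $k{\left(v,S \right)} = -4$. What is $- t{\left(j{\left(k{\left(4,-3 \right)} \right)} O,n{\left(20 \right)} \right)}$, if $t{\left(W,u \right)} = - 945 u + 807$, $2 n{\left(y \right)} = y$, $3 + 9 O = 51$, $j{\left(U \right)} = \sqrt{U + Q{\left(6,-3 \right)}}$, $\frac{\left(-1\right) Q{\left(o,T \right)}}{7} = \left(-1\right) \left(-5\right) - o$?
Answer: $8643$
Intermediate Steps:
$Q{\left(o,T \right)} = -35 + 7 o$ ($Q{\left(o,T \right)} = - 7 \left(\left(-1\right) \left(-5\right) - o\right) = - 7 \left(5 - o\right) = -35 + 7 o$)
$j{\left(U \right)} = \sqrt{7 + U}$ ($j{\left(U \right)} = \sqrt{U + \left(-35 + 7 \cdot 6\right)} = \sqrt{U + \left(-35 + 42\right)} = \sqrt{U + 7} = \sqrt{7 + U}$)
$O = \frac{16}{3}$ ($O = - \frac{1}{3} + \frac{1}{9} \cdot 51 = - \frac{1}{3} + \frac{17}{3} = \frac{16}{3} \approx 5.3333$)
$n{\left(y \right)} = \frac{y}{2}$
$t{\left(W,u \right)} = 807 - 945 u$
$- t{\left(j{\left(k{\left(4,-3 \right)} \right)} O,n{\left(20 \right)} \right)} = - (807 - 945 \cdot \frac{1}{2} \cdot 20) = - (807 - 9450) = \left(-1\right) \left(-8643\right) = 8643$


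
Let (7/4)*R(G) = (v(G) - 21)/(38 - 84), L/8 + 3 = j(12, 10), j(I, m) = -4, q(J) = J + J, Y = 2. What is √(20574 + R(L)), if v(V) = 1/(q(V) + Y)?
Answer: √1613248892255/8855 ≈ 143.44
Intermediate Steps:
q(J) = 2*J
v(V) = 1/(2 + 2*V) (v(V) = 1/(2*V + 2) = 1/(2 + 2*V))
L = -56 (L = -24 + 8*(-4) = -24 - 32 = -56)
R(G) = 6/23 - 1/(161*(1 + G)) (R(G) = 4*((1/(2*(1 + G)) - 21)/(38 - 84))/7 = 4*((-21 + 1/(2*(1 + G)))/(-46))/7 = 4*((-21 + 1/(2*(1 + G)))*(-1/46))/7 = 4*(21/46 - 1/(92*(1 + G)))/7 = 6/23 - 1/(161*(1 + G)))
√(20574 + R(L)) = √(20574 + (41 + 42*(-56))/(161*(1 - 56))) = √(20574 + (1/161)*(41 - 2352)/(-55)) = √(20574 + (1/161)*(-1/55)*(-2311)) = √(20574 + 2311/8855) = √(182185081/8855) = √1613248892255/8855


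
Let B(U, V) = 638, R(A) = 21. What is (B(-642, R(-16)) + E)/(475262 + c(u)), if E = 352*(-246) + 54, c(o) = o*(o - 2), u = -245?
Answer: -85900/535777 ≈ -0.16033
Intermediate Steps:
c(o) = o*(-2 + o)
E = -86538 (E = -86592 + 54 = -86538)
(B(-642, R(-16)) + E)/(475262 + c(u)) = (638 - 86538)/(475262 - 245*(-2 - 245)) = -85900/(475262 - 245*(-247)) = -85900/(475262 + 60515) = -85900/535777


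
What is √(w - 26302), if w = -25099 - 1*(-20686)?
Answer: I*√30715 ≈ 175.26*I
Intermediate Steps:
w = -4413 (w = -25099 + 20686 = -4413)
√(w - 26302) = √(-4413 - 26302) = √(-30715) = I*√30715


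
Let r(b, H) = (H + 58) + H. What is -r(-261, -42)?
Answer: 26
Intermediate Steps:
r(b, H) = 58 + 2*H (r(b, H) = (58 + H) + H = 58 + 2*H)
-r(-261, -42) = -(58 + 2*(-42)) = -(58 - 84) = -1*(-26) = 26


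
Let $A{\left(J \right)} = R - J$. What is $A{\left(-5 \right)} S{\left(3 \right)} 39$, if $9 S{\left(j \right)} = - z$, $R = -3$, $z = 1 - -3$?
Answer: $- \frac{104}{3} \approx -34.667$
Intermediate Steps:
$z = 4$ ($z = 1 + 3 = 4$)
$S{\left(j \right)} = - \frac{4}{9}$ ($S{\left(j \right)} = \frac{\left(-1\right) 4}{9} = \frac{1}{9} \left(-4\right) = - \frac{4}{9}$)
$A{\left(J \right)} = -3 - J$
$A{\left(-5 \right)} S{\left(3 \right)} 39 = \left(-3 - -5\right) \left(- \frac{4}{9}\right) 39 = \left(-3 + 5\right) \left(- \frac{4}{9}\right) 39 = 2 \left(- \frac{4}{9}\right) 39 = \left(- \frac{8}{9}\right) 39 = - \frac{104}{3}$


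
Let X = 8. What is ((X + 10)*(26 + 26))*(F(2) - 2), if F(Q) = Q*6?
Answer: 9360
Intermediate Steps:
F(Q) = 6*Q
((X + 10)*(26 + 26))*(F(2) - 2) = ((8 + 10)*(26 + 26))*(6*2 - 2) = (18*52)*(12 - 2) = 936*10 = 9360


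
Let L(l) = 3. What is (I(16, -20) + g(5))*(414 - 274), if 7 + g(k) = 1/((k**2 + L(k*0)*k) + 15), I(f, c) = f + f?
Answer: 38528/11 ≈ 3502.5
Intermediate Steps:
I(f, c) = 2*f
g(k) = -7 + 1/(15 + k**2 + 3*k) (g(k) = -7 + 1/((k**2 + 3*k) + 15) = -7 + 1/(15 + k**2 + 3*k))
(I(16, -20) + g(5))*(414 - 274) = (2*16 + (-104 - 21*5 - 7*5**2)/(15 + 5**2 + 3*5))*(414 - 274) = (32 + (-104 - 105 - 7*25)/(15 + 25 + 15))*140 = (32 + (-104 - 105 - 175)/55)*140 = (32 + (1/55)*(-384))*140 = (32 - 384/55)*140 = (1376/55)*140 = 38528/11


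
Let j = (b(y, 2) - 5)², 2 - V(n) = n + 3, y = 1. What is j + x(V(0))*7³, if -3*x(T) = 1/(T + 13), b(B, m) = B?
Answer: 233/36 ≈ 6.4722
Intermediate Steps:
V(n) = -1 - n (V(n) = 2 - (n + 3) = 2 - (3 + n) = 2 + (-3 - n) = -1 - n)
x(T) = -1/(3*(13 + T)) (x(T) = -1/(3*(T + 13)) = -1/(3*(13 + T)))
j = 16 (j = (1 - 5)² = (-4)² = 16)
j + x(V(0))*7³ = 16 - 1/(39 + 3*(-1 - 1*0))*7³ = 16 - 1/(39 + 3*(-1 + 0))*343 = 16 - 1/(39 + 3*(-1))*343 = 16 - 1/(39 - 3)*343 = 16 - 1/36*343 = 16 - 343/36 = 233/36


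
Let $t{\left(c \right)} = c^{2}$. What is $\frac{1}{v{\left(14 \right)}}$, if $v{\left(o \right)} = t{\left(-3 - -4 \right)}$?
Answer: $1$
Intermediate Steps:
$v{\left(o \right)} = 1$ ($v{\left(o \right)} = \left(-3 - -4\right)^{2} = \left(-3 + 4\right)^{2} = 1^{2} = 1$)
$\frac{1}{v{\left(14 \right)}} = 1^{-1} = 1$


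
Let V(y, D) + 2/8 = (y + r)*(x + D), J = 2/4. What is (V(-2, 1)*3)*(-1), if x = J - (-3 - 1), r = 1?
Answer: 69/4 ≈ 17.250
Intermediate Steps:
J = ½ (J = 2*(¼) = ½ ≈ 0.50000)
x = 9/2 (x = ½ - (-3 - 1) = ½ - 1*(-4) = ½ + 4 = 9/2 ≈ 4.5000)
V(y, D) = -¼ + (1 + y)*(9/2 + D) (V(y, D) = -¼ + (y + 1)*(9/2 + D) = -¼ + (1 + y)*(9/2 + D))
(V(-2, 1)*3)*(-1) = ((17/4 + 1 + (9/2)*(-2) + 1*(-2))*3)*(-1) = ((17/4 + 1 - 9 - 2)*3)*(-1) = -23/4*3*(-1) = -69/4*(-1) = 69/4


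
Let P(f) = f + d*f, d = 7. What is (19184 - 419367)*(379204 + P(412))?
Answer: -153069997500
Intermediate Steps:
P(f) = 8*f (P(f) = f + 7*f = 8*f)
(19184 - 419367)*(379204 + P(412)) = (19184 - 419367)*(379204 + 8*412) = -400183*(379204 + 3296) = -400183*382500 = -153069997500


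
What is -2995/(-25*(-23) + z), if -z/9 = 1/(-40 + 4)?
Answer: -11980/2301 ≈ -5.2064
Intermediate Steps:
z = ¼ (z = -9/(-40 + 4) = -9/(-36) = -9*(-1/36) = ¼ ≈ 0.25000)
-2995/(-25*(-23) + z) = -2995/(-25*(-23) + ¼) = -2995/(575 + ¼) = -2995/2301/4 = -2995*4/2301 = -11980/2301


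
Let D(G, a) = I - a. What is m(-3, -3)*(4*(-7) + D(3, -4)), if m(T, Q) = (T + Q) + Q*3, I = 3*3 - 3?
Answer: 270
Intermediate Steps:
I = 6 (I = 9 - 3 = 6)
m(T, Q) = T + 4*Q (m(T, Q) = (Q + T) + 3*Q = T + 4*Q)
D(G, a) = 6 - a
m(-3, -3)*(4*(-7) + D(3, -4)) = (-3 + 4*(-3))*(4*(-7) + (6 - 1*(-4))) = (-3 - 12)*(-28 + (6 + 4)) = -15*(-28 + 10) = -15*(-18) = 270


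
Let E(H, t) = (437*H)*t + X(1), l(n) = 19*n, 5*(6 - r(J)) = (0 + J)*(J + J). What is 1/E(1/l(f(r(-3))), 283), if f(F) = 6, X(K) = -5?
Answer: 6/6479 ≈ 0.00092607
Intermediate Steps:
r(J) = 6 - 2*J²/5 (r(J) = 6 - (0 + J)*(J + J)/5 = 6 - J*2*J/5 = 6 - 2*J²/5)
E(H, t) = -5 + 437*H*t (E(H, t) = (437*H)*t - 5 = 437*H*t - 5 = -5 + 437*H*t)
1/E(1/l(f(r(-3))), 283) = 1/(-5 + 437*283/(19*6)) = 1/(-5 + 437*283/114) = 1/(-5 + 437*(1/114)*283) = 1/(-5 + 6509/6) = 1/(6479/6) = 6/6479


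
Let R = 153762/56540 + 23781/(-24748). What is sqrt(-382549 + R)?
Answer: I*sqrt(11702992415528028048445)/174906490 ≈ 618.5*I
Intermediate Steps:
R = 615181059/349812980 (R = 153762*(1/56540) + 23781*(-1/24748) = 76881/28270 - 23781/24748 = 615181059/349812980 ≈ 1.7586)
sqrt(-382549 + R) = sqrt(-382549 + 615181059/349812980) = sqrt(-133819990504961/349812980) = I*sqrt(11702992415528028048445)/174906490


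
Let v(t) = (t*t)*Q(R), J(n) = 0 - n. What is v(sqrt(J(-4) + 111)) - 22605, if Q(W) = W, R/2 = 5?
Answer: -21455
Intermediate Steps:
R = 10 (R = 2*5 = 10)
J(n) = -n
v(t) = 10*t**2 (v(t) = (t*t)*10 = t**2*10 = 10*t**2)
v(sqrt(J(-4) + 111)) - 22605 = 10*(sqrt(-1*(-4) + 111))**2 - 22605 = 10*(sqrt(4 + 111))**2 - 22605 = 10*(sqrt(115))**2 - 22605 = 10*115 - 22605 = 1150 - 22605 = -21455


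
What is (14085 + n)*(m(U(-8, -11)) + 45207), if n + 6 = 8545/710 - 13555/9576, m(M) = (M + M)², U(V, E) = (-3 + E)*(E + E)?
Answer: 4068049046739073/679896 ≈ 5.9833e+9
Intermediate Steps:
U(V, E) = 2*E*(-3 + E) (U(V, E) = (-3 + E)*(2*E) = 2*E*(-3 + E))
m(M) = 4*M² (m(M) = (2*M)² = 4*M²)
n = 3140911/679896 (n = -6 + (8545/710 - 13555/9576) = -6 + (8545*(1/710) - 13555*1/9576) = -6 + (1709/142 - 13555/9576) = -6 + 7220287/679896 = 3140911/679896 ≈ 4.6197)
(14085 + n)*(m(U(-8, -11)) + 45207) = (14085 + 3140911/679896)*(4*(2*(-11)*(-3 - 11))² + 45207) = 9579476071*(4*(2*(-11)*(-14))² + 45207)/679896 = 9579476071*(4*308² + 45207)/679896 = 9579476071*(4*94864 + 45207)/679896 = 9579476071*(379456 + 45207)/679896 = (9579476071/679896)*424663 = 4068049046739073/679896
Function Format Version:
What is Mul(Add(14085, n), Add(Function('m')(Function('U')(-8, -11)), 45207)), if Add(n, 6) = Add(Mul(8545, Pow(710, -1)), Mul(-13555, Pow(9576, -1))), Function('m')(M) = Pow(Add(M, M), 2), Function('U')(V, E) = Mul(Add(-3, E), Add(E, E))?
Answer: Rational(4068049046739073, 679896) ≈ 5.9833e+9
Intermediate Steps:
Function('U')(V, E) = Mul(2, E, Add(-3, E)) (Function('U')(V, E) = Mul(Add(-3, E), Mul(2, E)) = Mul(2, E, Add(-3, E)))
Function('m')(M) = Mul(4, Pow(M, 2)) (Function('m')(M) = Pow(Mul(2, M), 2) = Mul(4, Pow(M, 2)))
n = Rational(3140911, 679896) (n = Add(-6, Add(Mul(8545, Pow(710, -1)), Mul(-13555, Pow(9576, -1)))) = Add(-6, Add(Mul(8545, Rational(1, 710)), Mul(-13555, Rational(1, 9576)))) = Add(-6, Add(Rational(1709, 142), Rational(-13555, 9576))) = Add(-6, Rational(7220287, 679896)) = Rational(3140911, 679896) ≈ 4.6197)
Mul(Add(14085, n), Add(Function('m')(Function('U')(-8, -11)), 45207)) = Mul(Add(14085, Rational(3140911, 679896)), Add(Mul(4, Pow(Mul(2, -11, Add(-3, -11)), 2)), 45207)) = Mul(Rational(9579476071, 679896), Add(Mul(4, Pow(Mul(2, -11, -14), 2)), 45207)) = Mul(Rational(9579476071, 679896), Add(Mul(4, Pow(308, 2)), 45207)) = Mul(Rational(9579476071, 679896), Add(Mul(4, 94864), 45207)) = Mul(Rational(9579476071, 679896), Add(379456, 45207)) = Mul(Rational(9579476071, 679896), 424663) = Rational(4068049046739073, 679896)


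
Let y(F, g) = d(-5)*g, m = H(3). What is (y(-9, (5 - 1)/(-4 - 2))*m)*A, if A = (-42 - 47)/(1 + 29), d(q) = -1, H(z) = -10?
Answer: 178/9 ≈ 19.778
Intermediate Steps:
m = -10
y(F, g) = -g
A = -89/30 ≈ -2.9667
(y(-9, (5 - 1)/(-4 - 2))*m)*A = (-(5 - 1)/(-4 - 2)*(-10))*(-89/30) = (-4/(-6)*(-10))*(-89/30) = (-4*(-1)/6*(-10))*(-89/30) = (-1*(-⅔)*(-10))*(-89/30) = ((⅔)*(-10))*(-89/30) = -20/3*(-89/30) = 178/9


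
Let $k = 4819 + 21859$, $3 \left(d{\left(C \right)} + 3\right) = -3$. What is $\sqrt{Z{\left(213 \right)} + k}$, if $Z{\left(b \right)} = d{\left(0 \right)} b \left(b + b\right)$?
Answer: $i \sqrt{336274} \approx 579.89 i$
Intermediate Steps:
$d{\left(C \right)} = -4$ ($d{\left(C \right)} = -3 + \frac{1}{3} \left(-3\right) = -3 - 1 = -4$)
$k = 26678$
$Z{\left(b \right)} = - 8 b^{2}$ ($Z{\left(b \right)} = - 4 b \left(b + b\right) = - 4 b 2 b = - 8 b^{2}$)
$\sqrt{Z{\left(213 \right)} + k} = \sqrt{- 8 \cdot 213^{2} + 26678} = \sqrt{\left(-8\right) 45369 + 26678} = \sqrt{-362952 + 26678} = \sqrt{-336274} = i \sqrt{336274}$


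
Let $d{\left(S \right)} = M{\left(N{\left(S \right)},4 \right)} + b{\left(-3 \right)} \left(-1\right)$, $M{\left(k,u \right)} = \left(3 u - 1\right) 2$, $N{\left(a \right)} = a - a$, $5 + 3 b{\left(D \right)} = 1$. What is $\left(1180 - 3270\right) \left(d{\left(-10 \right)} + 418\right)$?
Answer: $- \frac{2767160}{3} \approx -9.2239 \cdot 10^{5}$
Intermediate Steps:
$b{\left(D \right)} = - \frac{4}{3}$ ($b{\left(D \right)} = - \frac{5}{3} + \frac{1}{3} \cdot 1 = - \frac{5}{3} + \frac{1}{3} = - \frac{4}{3}$)
$N{\left(a \right)} = 0$
$M{\left(k,u \right)} = -2 + 6 u$ ($M{\left(k,u \right)} = \left(-1 + 3 u\right) 2 = -2 + 6 u$)
$d{\left(S \right)} = \frac{70}{3}$ ($d{\left(S \right)} = \left(-2 + 6 \cdot 4\right) - - \frac{4}{3} = \left(-2 + 24\right) + \frac{4}{3} = 22 + \frac{4}{3} = \frac{70}{3}$)
$\left(1180 - 3270\right) \left(d{\left(-10 \right)} + 418\right) = \left(1180 - 3270\right) \left(\frac{70}{3} + 418\right) = \left(-2090\right) \frac{1324}{3} = - \frac{2767160}{3}$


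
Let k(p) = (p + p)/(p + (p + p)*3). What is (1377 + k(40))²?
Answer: 92948881/49 ≈ 1.8969e+6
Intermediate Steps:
k(p) = 2/7 (k(p) = (2*p)/(p + (2*p)*3) = (2*p)/(p + 6*p) = (2*p)/((7*p)) = (2*p)*(1/(7*p)) = 2/7)
(1377 + k(40))² = (1377 + 2/7)² = (9641/7)² = 92948881/49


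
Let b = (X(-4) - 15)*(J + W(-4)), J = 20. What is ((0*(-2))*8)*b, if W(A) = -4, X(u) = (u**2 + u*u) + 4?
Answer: 0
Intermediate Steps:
X(u) = 4 + 2*u**2 (X(u) = (u**2 + u**2) + 4 = 2*u**2 + 4 = 4 + 2*u**2)
b = 336 (b = ((4 + 2*(-4)**2) - 15)*(20 - 4) = ((4 + 2*16) - 15)*16 = ((4 + 32) - 15)*16 = (36 - 15)*16 = 21*16 = 336)
((0*(-2))*8)*b = ((0*(-2))*8)*336 = (0*8)*336 = 0*336 = 0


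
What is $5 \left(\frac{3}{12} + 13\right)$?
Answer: $\frac{265}{4} \approx 66.25$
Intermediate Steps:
$5 \left(\frac{3}{12} + 13\right) = 5 \left(3 \cdot \frac{1}{12} + 13\right) = 5 \left(\frac{1}{4} + 13\right) = 5 \cdot \frac{53}{4} = \frac{265}{4}$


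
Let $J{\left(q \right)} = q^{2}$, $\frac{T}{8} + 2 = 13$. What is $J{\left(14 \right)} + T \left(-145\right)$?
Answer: $-12564$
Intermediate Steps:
$T = 88$ ($T = -16 + 8 \cdot 13 = -16 + 104 = 88$)
$J{\left(14 \right)} + T \left(-145\right) = 14^{2} + 88 \left(-145\right) = 196 - 12760 = -12564$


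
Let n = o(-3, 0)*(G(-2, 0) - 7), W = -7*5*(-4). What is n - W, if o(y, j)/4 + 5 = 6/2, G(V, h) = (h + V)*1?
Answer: -68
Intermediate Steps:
G(V, h) = V + h (G(V, h) = (V + h)*1 = V + h)
o(y, j) = -8 (o(y, j) = -20 + 4*(6/2) = -20 + 4*(6*(1/2)) = -20 + 4*3 = -20 + 12 = -8)
W = 140 (W = -35*(-4) = 140)
n = 72 (n = -8*((-2 + 0) - 7) = -8*(-2 - 7) = -8*(-9) = 72)
n - W = 72 - 1*140 = 72 - 140 = -68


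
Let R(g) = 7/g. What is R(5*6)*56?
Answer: 196/15 ≈ 13.067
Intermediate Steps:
R(5*6)*56 = (7/((5*6)))*56 = (7/30)*56 = 196/15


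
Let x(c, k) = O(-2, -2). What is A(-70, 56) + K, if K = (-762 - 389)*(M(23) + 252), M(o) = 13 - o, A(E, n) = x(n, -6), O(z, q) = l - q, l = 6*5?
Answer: -278510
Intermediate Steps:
l = 30
O(z, q) = 30 - q
x(c, k) = 32 (x(c, k) = 30 - 1*(-2) = 30 + 2 = 32)
A(E, n) = 32
K = -278542 (K = (-762 - 389)*((13 - 1*23) + 252) = -1151*((13 - 23) + 252) = -1151*(-10 + 252) = -1151*242 = -278542)
A(-70, 56) + K = 32 - 278542 = -278510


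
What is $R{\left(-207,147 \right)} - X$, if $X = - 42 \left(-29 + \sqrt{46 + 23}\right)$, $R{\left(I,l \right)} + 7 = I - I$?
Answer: $-1225 + 42 \sqrt{69} \approx -876.12$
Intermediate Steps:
$R{\left(I,l \right)} = -7$ ($R{\left(I,l \right)} = -7 + \left(I - I\right) = -7 + 0 = -7$)
$X = 1218 - 42 \sqrt{69}$ ($X = - 42 \left(-29 + \sqrt{69}\right) = 1218 - 42 \sqrt{69} \approx 869.12$)
$R{\left(-207,147 \right)} - X = -7 - \left(1218 - 42 \sqrt{69}\right) = -1225 + 42 \sqrt{69}$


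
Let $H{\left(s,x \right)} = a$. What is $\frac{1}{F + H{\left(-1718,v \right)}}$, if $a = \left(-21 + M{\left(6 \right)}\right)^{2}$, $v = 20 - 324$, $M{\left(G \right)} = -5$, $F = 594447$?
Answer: $\frac{1}{595123} \approx 1.6803 \cdot 10^{-6}$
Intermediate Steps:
$v = -304$ ($v = 20 - 324 = -304$)
$a = 676$ ($a = \left(-21 - 5\right)^{2} = \left(-26\right)^{2} = 676$)
$H{\left(s,x \right)} = 676$
$\frac{1}{F + H{\left(-1718,v \right)}} = \frac{1}{594447 + 676} = \frac{1}{595123}$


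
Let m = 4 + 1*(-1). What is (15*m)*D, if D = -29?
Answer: -1305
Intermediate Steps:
m = 3 (m = 4 - 1 = 3)
(15*m)*D = (15*3)*(-29) = 45*(-29) = -1305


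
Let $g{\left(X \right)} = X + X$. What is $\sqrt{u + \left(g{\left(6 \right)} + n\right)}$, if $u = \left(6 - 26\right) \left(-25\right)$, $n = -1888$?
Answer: $4 i \sqrt{86} \approx 37.094 i$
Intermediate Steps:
$g{\left(X \right)} = 2 X$
$u = 500$ ($u = \left(-20\right) \left(-25\right) = 500$)
$\sqrt{u + \left(g{\left(6 \right)} + n\right)} = \sqrt{500 + \left(2 \cdot 6 - 1888\right)} = \sqrt{500 + \left(12 - 1888\right)} = \sqrt{500 - 1876} = \sqrt{-1376} = 4 i \sqrt{86}$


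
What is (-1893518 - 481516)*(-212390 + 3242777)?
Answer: -7197272158158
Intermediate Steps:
(-1893518 - 481516)*(-212390 + 3242777) = -2375034*3030387 = -7197272158158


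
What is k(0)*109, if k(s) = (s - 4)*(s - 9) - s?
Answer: 3924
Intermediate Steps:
k(s) = -s + (-9 + s)*(-4 + s) (k(s) = (-4 + s)*(-9 + s) - s = (-9 + s)*(-4 + s) - s = -s + (-9 + s)*(-4 + s))
k(0)*109 = (36 + 0**2 - 14*0)*109 = (36 + 0 + 0)*109 = 36*109 = 3924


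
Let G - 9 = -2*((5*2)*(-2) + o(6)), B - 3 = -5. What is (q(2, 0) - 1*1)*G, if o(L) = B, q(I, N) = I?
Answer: 53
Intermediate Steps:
B = -2 (B = 3 - 5 = -2)
o(L) = -2
G = 53 (G = 9 - 2*((5*2)*(-2) - 2) = 9 - 2*(10*(-2) - 2) = 9 - 2*(-20 - 2) = 9 - 2*(-22) = 9 + 44 = 53)
(q(2, 0) - 1*1)*G = (2 - 1*1)*53 = (2 - 1)*53 = 1*53 = 53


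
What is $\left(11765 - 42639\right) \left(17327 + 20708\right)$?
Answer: $-1174292590$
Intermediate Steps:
$\left(11765 - 42639\right) \left(17327 + 20708\right) = \left(-30874\right) 38035 = -1174292590$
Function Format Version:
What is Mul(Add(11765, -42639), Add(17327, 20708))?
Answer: -1174292590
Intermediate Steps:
Mul(Add(11765, -42639), Add(17327, 20708)) = Mul(-30874, 38035) = -1174292590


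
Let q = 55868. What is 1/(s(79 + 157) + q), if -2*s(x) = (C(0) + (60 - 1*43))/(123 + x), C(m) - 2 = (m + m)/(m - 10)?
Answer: 718/40113205 ≈ 1.7899e-5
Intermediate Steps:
C(m) = 2 + 2*m/(-10 + m) (C(m) = 2 + (m + m)/(m - 10) = 2 + (2*m)/(-10 + m) = 2 + 2*m/(-10 + m))
s(x) = -19/(2*(123 + x)) (s(x) = -(4*(-5 + 0)/(-10 + 0) + (60 - 1*43))/(2*(123 + x)) = -(4*(-5)/(-10) + (60 - 43))/(2*(123 + x)) = -(4*(-⅒)*(-5) + 17)/(2*(123 + x)) = -(2 + 17)/(2*(123 + x)) = -19/(2*(123 + x)))
1/(s(79 + 157) + q) = 1/(-19/(246 + 2*(79 + 157)) + 55868) = 1/(-19/(246 + 2*236) + 55868) = 1/(-19/(246 + 472) + 55868) = 1/(-19/718 + 55868) = 1/(40113205/718) = 718/40113205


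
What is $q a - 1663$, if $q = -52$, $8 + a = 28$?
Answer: $-2703$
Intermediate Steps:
$a = 20$ ($a = -8 + 28 = 20$)
$q a - 1663 = \left(-52\right) 20 - 1663 = -1040 - 1663 = -2703$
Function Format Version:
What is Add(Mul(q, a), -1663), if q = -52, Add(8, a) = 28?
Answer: -2703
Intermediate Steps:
a = 20 (a = Add(-8, 28) = 20)
Add(Mul(q, a), -1663) = Add(Mul(-52, 20), -1663) = Add(-1040, -1663) = -2703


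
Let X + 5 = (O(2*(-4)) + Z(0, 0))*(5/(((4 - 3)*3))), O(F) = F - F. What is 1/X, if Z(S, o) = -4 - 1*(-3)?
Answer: -3/20 ≈ -0.15000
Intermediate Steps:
Z(S, o) = -1 (Z(S, o) = -4 + 3 = -1)
O(F) = 0
X = -20/3 (X = -5 + (0 - 1)*(5/(((4 - 3)*3))) = -5 - 5/(1*3) = -5 - 5/3 = -20/3 ≈ -6.6667)
1/X = 1/(-20/3) = -3/20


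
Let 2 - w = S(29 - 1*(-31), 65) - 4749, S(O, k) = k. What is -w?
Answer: -4686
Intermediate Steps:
w = 4686 (w = 2 - (65 - 4749) = 2 - 1*(-4684) = 2 + 4684 = 4686)
-w = -1*4686 = -4686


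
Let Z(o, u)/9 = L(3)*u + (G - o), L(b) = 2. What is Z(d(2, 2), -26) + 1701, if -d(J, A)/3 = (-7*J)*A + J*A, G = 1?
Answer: 594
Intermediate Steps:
d(J, A) = 18*A*J (d(J, A) = -3*((-7*J)*A + J*A) = -3*(-7*A*J + A*J) = -(-18)*A*J = 18*A*J)
Z(o, u) = 9 - 9*o + 18*u (Z(o, u) = 9*(2*u + (1 - o)) = 9*(1 - o + 2*u) = 9 - 9*o + 18*u)
Z(d(2, 2), -26) + 1701 = (9 - 162*2*2 + 18*(-26)) + 1701 = (9 - 9*72 - 468) + 1701 = (9 - 648 - 468) + 1701 = -1107 + 1701 = 594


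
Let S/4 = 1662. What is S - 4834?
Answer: 1814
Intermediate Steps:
S = 6648 (S = 4*1662 = 6648)
S - 4834 = 6648 - 4834 = 1814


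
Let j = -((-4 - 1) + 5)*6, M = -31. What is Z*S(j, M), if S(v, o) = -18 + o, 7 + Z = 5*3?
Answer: -392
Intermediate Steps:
Z = 8 (Z = -7 + 5*3 = -7 + 15 = 8)
j = 0 (j = -(-5 + 5)*6 = -1*0*6 = 0*6 = 0)
Z*S(j, M) = 8*(-18 - 31) = 8*(-49) = -392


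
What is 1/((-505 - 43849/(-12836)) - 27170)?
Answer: -12836/355192451 ≈ -3.6138e-5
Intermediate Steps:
1/((-505 - 43849/(-12836)) - 27170) = 1/((-505 - 43849*(-1)/12836) - 27170) = 1/((-505 - 1*(-43849/12836)) - 27170) = 1/((-505 + 43849/12836) - 27170) = 1/(-6438331/12836 - 27170) = 1/(-355192451/12836) = -12836/355192451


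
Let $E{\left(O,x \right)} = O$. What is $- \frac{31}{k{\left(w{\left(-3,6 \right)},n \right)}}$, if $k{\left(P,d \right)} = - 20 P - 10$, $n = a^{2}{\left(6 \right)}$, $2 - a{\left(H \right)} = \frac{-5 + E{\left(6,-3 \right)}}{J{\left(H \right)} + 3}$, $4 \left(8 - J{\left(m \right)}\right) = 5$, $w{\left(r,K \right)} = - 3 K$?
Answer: $- \frac{31}{350} \approx -0.088571$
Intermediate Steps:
$J{\left(m \right)} = \frac{27}{4}$ ($J{\left(m \right)} = 8 - \frac{5}{4} = \frac{27}{4}$)
$a{\left(H \right)} = \frac{74}{39}$ ($a{\left(H \right)} = 2 - \frac{-5 + 6}{\frac{27}{4} + 3} = 2 - 1 \frac{1}{\frac{39}{4}} = 2 - 1 \cdot \frac{4}{39} = 2 - \frac{4}{39} = \frac{74}{39}$)
$n = \frac{5476}{1521}$ ($n = \left(\frac{74}{39}\right)^{2} = \frac{5476}{1521} \approx 3.6003$)
$k{\left(P,d \right)} = -10 - 20 P$
$- \frac{31}{k{\left(w{\left(-3,6 \right)},n \right)}} = - \frac{31}{-10 - 20 \left(\left(-3\right) 6\right)} = - \frac{31}{-10 - -360} = - \frac{31}{-10 + 360} = - \frac{31}{350}$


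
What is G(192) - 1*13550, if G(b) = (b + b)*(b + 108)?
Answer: 101650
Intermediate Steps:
G(b) = 2*b*(108 + b) (G(b) = (2*b)*(108 + b) = 2*b*(108 + b))
G(192) - 1*13550 = 2*192*(108 + 192) - 1*13550 = 2*192*300 - 13550 = 115200 - 13550 = 101650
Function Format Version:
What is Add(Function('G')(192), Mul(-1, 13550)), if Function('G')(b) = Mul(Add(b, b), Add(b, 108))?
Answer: 101650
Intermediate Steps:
Function('G')(b) = Mul(2, b, Add(108, b)) (Function('G')(b) = Mul(Mul(2, b), Add(108, b)) = Mul(2, b, Add(108, b)))
Add(Function('G')(192), Mul(-1, 13550)) = Add(Mul(2, 192, Add(108, 192)), Mul(-1, 13550)) = Add(Mul(2, 192, 300), -13550) = Add(115200, -13550) = 101650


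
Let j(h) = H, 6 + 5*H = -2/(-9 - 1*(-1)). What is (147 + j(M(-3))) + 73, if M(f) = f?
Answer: 4377/20 ≈ 218.85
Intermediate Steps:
H = -23/20 (H = -6/5 + (-2/(-9 - 1*(-1)))/5 = -6/5 + (-2/(-9 + 1))/5 = -6/5 + (-2/(-8))/5 = -6/5 + (-2*(-⅛))/5 = -6/5 + (⅕)*(¼) = -6/5 + 1/20 = -23/20 ≈ -1.1500)
j(h) = -23/20
(147 + j(M(-3))) + 73 = (147 - 23/20) + 73 = 2917/20 + 73 = 4377/20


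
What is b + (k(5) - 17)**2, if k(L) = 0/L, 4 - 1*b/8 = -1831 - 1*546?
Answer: 19337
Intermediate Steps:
b = 19048 (b = 32 - 8*(-1831 - 1*546) = 32 - 8*(-1831 - 546) = 32 - 8*(-2377) = 32 + 19016 = 19048)
k(L) = 0
b + (k(5) - 17)**2 = 19048 + (0 - 17)**2 = 19048 + (-17)**2 = 19048 + 289 = 19337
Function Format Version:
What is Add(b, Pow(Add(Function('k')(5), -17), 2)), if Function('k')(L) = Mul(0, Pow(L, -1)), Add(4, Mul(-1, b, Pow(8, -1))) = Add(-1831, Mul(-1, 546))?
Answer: 19337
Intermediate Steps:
b = 19048 (b = Add(32, Mul(-8, Add(-1831, Mul(-1, 546)))) = Add(32, Mul(-8, Add(-1831, -546))) = Add(32, Mul(-8, -2377)) = Add(32, 19016) = 19048)
Function('k')(L) = 0
Add(b, Pow(Add(Function('k')(5), -17), 2)) = Add(19048, Pow(Add(0, -17), 2)) = Add(19048, Pow(-17, 2)) = Add(19048, 289) = 19337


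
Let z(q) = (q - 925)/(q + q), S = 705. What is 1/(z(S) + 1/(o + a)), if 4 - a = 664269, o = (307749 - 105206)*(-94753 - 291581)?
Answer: -11033237539407/1721498055935 ≈ -6.4091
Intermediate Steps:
o = -78249247362 (o = 202543*(-386334) = -78249247362)
a = -664265 (a = 4 - 1*664269 = 4 - 664269 = -664265)
z(q) = (-925 + q)/(2*q) (z(q) = (-925 + q)/((2*q)) = (-925 + q)*(1/(2*q)) = (-925 + q)/(2*q))
1/(z(S) + 1/(o + a)) = 1/((1/2)*(-925 + 705)/705 + 1/(-78249247362 - 664265)) = 1/((1/2)*(1/705)*(-220) + 1/(-78249911627)) = 1/(-22/141 - 1/78249911627) = 1/(-1721498055935/11033237539407) = -11033237539407/1721498055935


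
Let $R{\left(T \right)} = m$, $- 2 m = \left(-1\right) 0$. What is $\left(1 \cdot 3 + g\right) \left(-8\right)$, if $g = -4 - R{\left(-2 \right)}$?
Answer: $8$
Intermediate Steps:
$m = 0$ ($m = - \frac{\left(-1\right) 0}{2} = \left(- \frac{1}{2}\right) 0 = 0$)
$R{\left(T \right)} = 0$
$g = -4$ ($g = -4 - 0 = -4 + 0 = -4$)
$\left(1 \cdot 3 + g\right) \left(-8\right) = \left(1 \cdot 3 - 4\right) \left(-8\right) = \left(3 - 4\right) \left(-8\right) = \left(-1\right) \left(-8\right) = 8$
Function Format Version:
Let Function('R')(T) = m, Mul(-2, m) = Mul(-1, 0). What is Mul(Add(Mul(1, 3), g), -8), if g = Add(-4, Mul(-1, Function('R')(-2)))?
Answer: 8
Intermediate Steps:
m = 0 (m = Mul(Rational(-1, 2), Mul(-1, 0)) = Mul(Rational(-1, 2), 0) = 0)
Function('R')(T) = 0
g = -4 (g = Add(-4, Mul(-1, 0)) = Add(-4, 0) = -4)
Mul(Add(Mul(1, 3), g), -8) = Mul(Add(Mul(1, 3), -4), -8) = Mul(Add(3, -4), -8) = Mul(-1, -8) = 8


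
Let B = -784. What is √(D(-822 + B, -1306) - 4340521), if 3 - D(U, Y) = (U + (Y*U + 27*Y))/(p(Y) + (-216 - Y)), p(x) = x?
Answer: I*√38978805/3 ≈ 2081.1*I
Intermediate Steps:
D(U, Y) = 3 + Y/8 + U/216 + U*Y/216 (D(U, Y) = 3 - (U + (Y*U + 27*Y))/(Y + (-216 - Y)) = 3 - (U + (U*Y + 27*Y))/(-216) = 3 - (U + (27*Y + U*Y))*(-1)/216 = 3 - (U + 27*Y + U*Y)*(-1)/216 = 3 - (-Y/8 - U/216 - U*Y/216) = 3 + (Y/8 + U/216 + U*Y/216) = 3 + Y/8 + U/216 + U*Y/216)
√(D(-822 + B, -1306) - 4340521) = √((3 + (⅛)*(-1306) + (-822 - 784)/216 + (1/216)*(-822 - 784)*(-1306)) - 4340521) = √((3 - 653/4 + (1/216)*(-1606) + (1/216)*(-1606)*(-1306)) - 4340521) = √((3 - 653/4 - 803/108 + 524359/54) - 4340521) = √(28628/3 - 4340521) = √(-12992935/3) = I*√38978805/3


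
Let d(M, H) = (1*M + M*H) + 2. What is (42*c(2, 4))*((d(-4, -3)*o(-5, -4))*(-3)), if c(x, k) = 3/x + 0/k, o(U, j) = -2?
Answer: 3780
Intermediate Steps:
c(x, k) = 3/x (c(x, k) = 3/x + 0 = 3/x)
d(M, H) = 2 + M + H*M (d(M, H) = (M + H*M) + 2 = 2 + M + H*M)
(42*c(2, 4))*((d(-4, -3)*o(-5, -4))*(-3)) = (42*(3/2))*(((2 - 4 - 3*(-4))*(-2))*(-3)) = (42*(3*(½)))*(((2 - 4 + 12)*(-2))*(-3)) = (42*(3/2))*((10*(-2))*(-3)) = 63*(-20*(-3)) = 63*60 = 3780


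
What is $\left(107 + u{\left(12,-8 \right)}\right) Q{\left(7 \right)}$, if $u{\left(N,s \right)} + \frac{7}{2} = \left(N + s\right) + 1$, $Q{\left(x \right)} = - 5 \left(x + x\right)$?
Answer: $-7595$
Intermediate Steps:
$Q{\left(x \right)} = - 10 x$ ($Q{\left(x \right)} = - 5 \cdot 2 x = - 10 x$)
$u{\left(N,s \right)} = - \frac{5}{2} + N + s$ ($u{\left(N,s \right)} = - \frac{7}{2} + \left(\left(N + s\right) + 1\right) = - \frac{7}{2} + \left(1 + N + s\right) = - \frac{5}{2} + N + s$)
$\left(107 + u{\left(12,-8 \right)}\right) Q{\left(7 \right)} = \left(107 - - \frac{3}{2}\right) \left(\left(-10\right) 7\right) = \left(107 + \frac{3}{2}\right) \left(-70\right) = \frac{217}{2} \left(-70\right) = -7595$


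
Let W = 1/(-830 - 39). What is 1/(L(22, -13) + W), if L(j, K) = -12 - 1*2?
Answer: -869/12167 ≈ -0.071423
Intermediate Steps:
L(j, K) = -14 (L(j, K) = -12 - 2 = -14)
W = -1/869 (W = 1/(-869) = -1/869 ≈ -0.0011507)
1/(L(22, -13) + W) = 1/(-14 - 1/869) = 1/(-12167/869) = -869/12167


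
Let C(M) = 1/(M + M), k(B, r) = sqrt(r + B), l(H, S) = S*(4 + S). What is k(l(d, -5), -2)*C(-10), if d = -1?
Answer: -sqrt(3)/20 ≈ -0.086603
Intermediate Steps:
k(B, r) = sqrt(B + r)
C(M) = 1/(2*M)
k(l(d, -5), -2)*C(-10) = sqrt(-5*(4 - 5) - 2)*((1/2)/(-10)) = sqrt(-5*(-1) - 2)*((1/2)*(-1/10)) = sqrt(5 - 2)*(-1/20) = sqrt(3)*(-1/20) = -sqrt(3)/20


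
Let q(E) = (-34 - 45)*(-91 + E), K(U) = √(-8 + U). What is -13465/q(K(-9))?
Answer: -1225315/655542 - 13465*I*√17/655542 ≈ -1.8692 - 0.08469*I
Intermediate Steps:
q(E) = 7189 - 79*E (q(E) = -79*(-91 + E) = 7189 - 79*E)
-13465/q(K(-9)) = -13465/(7189 - 79*√(-8 - 9)) = -13465/(7189 - 79*I*√17)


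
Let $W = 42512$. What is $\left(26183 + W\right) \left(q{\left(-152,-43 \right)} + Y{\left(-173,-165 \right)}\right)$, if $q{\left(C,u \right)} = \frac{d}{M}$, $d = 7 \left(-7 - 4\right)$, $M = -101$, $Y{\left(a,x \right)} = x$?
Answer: $- \frac{1139512660}{101} \approx -1.1282 \cdot 10^{7}$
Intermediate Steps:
$d = -77$ ($d = 7 \left(-11\right) = -77$)
$q{\left(C,u \right)} = \frac{77}{101}$ ($q{\left(C,u \right)} = - \frac{77}{-101} = \left(-77\right) \left(- \frac{1}{101}\right) = \frac{77}{101}$)
$\left(26183 + W\right) \left(q{\left(-152,-43 \right)} + Y{\left(-173,-165 \right)}\right) = \left(26183 + 42512\right) \left(\frac{77}{101} - 165\right) = 68695 \left(- \frac{16588}{101}\right) = - \frac{1139512660}{101}$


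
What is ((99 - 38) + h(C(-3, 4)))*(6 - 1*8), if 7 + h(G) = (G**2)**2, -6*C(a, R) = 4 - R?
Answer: -108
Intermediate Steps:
C(a, R) = -2/3 + R/6 (C(a, R) = -(4 - R)/6 = -2/3 + R/6)
h(G) = -7 + G**4 (h(G) = -7 + (G**2)**2 = -7 + G**4)
((99 - 38) + h(C(-3, 4)))*(6 - 1*8) = ((99 - 38) + (-7 + (-2/3 + (1/6)*4)**4))*(6 - 1*8) = (61 + (-7 + (-2/3 + 2/3)**4))*(6 - 8) = (61 + (-7 + 0**4))*(-2) = (61 + (-7 + 0))*(-2) = (61 - 7)*(-2) = 54*(-2) = -108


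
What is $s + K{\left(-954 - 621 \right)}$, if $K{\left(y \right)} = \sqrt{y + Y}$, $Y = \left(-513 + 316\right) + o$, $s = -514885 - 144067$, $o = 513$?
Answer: $-658952 + i \sqrt{1259} \approx -6.5895 \cdot 10^{5} + 35.482 i$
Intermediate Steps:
$s = -658952$
$Y = 316$ ($Y = \left(-513 + 316\right) + 513 = -197 + 513 = 316$)
$K{\left(y \right)} = \sqrt{316 + y}$ ($K{\left(y \right)} = \sqrt{y + 316} = \sqrt{316 + y}$)
$s + K{\left(-954 - 621 \right)} = -658952 + \sqrt{316 - 1575} = -658952 + \sqrt{-1259} = -658952 + i \sqrt{1259}$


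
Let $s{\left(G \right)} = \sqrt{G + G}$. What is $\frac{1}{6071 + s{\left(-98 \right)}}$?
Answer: $\frac{6071}{36857237} - \frac{14 i}{36857237} \approx 0.00016472 - 3.7984 \cdot 10^{-7} i$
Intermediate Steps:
$s{\left(G \right)} = \sqrt{2} \sqrt{G}$ ($s{\left(G \right)} = \sqrt{2 G} = \sqrt{2} \sqrt{G}$)
$\frac{1}{6071 + s{\left(-98 \right)}} = \frac{1}{6071 + \sqrt{2} \sqrt{-98}} = \frac{1}{6071 + \sqrt{2} \cdot 7 i \sqrt{2}} = \frac{1}{6071 + 14 i} = \frac{6071 - 14 i}{36857237}$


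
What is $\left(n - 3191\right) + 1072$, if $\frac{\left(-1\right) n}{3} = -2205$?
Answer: $4496$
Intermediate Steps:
$n = 6615$ ($n = \left(-3\right) \left(-2205\right) = 6615$)
$\left(n - 3191\right) + 1072 = \left(6615 - 3191\right) + 1072 = 3424 + 1072 = 4496$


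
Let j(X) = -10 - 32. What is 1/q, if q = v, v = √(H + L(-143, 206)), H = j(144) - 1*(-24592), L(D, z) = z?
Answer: √6189/12378 ≈ 0.0063556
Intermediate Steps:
j(X) = -42
H = 24550 (H = -42 - 1*(-24592) = -42 + 24592 = 24550)
v = 2*√6189 (v = √(24550 + 206) = √24756 = 2*√6189 ≈ 157.34)
q = 2*√6189 ≈ 157.34
1/q = 1/(2*√6189) = √6189/12378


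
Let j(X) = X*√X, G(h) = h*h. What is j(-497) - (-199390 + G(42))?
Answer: 197626 - 497*I*√497 ≈ 1.9763e+5 - 11080.0*I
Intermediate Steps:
G(h) = h²
j(X) = X^(3/2)
j(-497) - (-199390 + G(42)) = (-497)^(3/2) - (-199390 + 42²) = -497*I*√497 - (-199390 + 1764) = -497*I*√497 - 1*(-197626) = -497*I*√497 + 197626 = 197626 - 497*I*√497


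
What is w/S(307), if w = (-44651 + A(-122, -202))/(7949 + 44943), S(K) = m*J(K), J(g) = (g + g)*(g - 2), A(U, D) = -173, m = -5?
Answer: 5603/6190678025 ≈ 9.0507e-7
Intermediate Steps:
J(g) = 2*g*(-2 + g) (J(g) = (2*g)*(-2 + g) = 2*g*(-2 + g))
S(K) = -10*K*(-2 + K)
w = -11206/13223 (w = (-44651 - 173)/(7949 + 44943) = -44824/52892 = -44824*1/52892 = -11206/13223 ≈ -0.84746)
w/S(307) = -11206*1/(3070*(2 - 1*307))/13223 = -11206*1/(3070*(2 - 307))/13223 = -11206/(13223*(10*307*(-305))) = -11206/13223/(-936350) = -11206/13223*(-1/936350) = 5603/6190678025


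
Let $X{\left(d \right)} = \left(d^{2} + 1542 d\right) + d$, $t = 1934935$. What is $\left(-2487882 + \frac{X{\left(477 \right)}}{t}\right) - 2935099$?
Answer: $- \frac{2098622955539}{386987} \approx -5.423 \cdot 10^{6}$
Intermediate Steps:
$X{\left(d \right)} = d^{2} + 1543 d$
$\left(-2487882 + \frac{X{\left(477 \right)}}{t}\right) - 2935099 = \left(-2487882 + \frac{477 \left(1543 + 477\right)}{1934935}\right) - 2935099 = \left(-2487882 + 477 \cdot 2020 \cdot \frac{1}{1934935}\right) - 2935099 = \left(-2487882 + 963540 \cdot \frac{1}{1934935}\right) - 2935099 = \left(-2487882 + \frac{192708}{386987}\right) - 2935099 = - \frac{962777798826}{386987} - 2935099 = - \frac{2098622955539}{386987}$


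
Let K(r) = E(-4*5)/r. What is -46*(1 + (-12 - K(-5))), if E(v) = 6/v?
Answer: 12719/25 ≈ 508.76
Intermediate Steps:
K(r) = -3/(10*r) (K(r) = (6/((-4*5)))/r = (6/(-20))/r = (6*(-1/20))/r = -3/(10*r))
-46*(1 + (-12 - K(-5))) = -46*(1 + (-12 - (-3)/(10*(-5)))) = -46*(1 + (-12 - (-3)*(-1)/(10*5))) = -46*(1 + (-12 - 1*3/50)) = -46*(1 + (-12 - 3/50)) = -46*(1 - 603/50) = -46*(-553/50) = 12719/25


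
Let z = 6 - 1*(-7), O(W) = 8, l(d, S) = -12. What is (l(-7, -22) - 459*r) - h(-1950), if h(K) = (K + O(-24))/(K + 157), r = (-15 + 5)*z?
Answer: 106964852/1793 ≈ 59657.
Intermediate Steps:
z = 13 (z = 6 + 7 = 13)
r = -130 (r = (-15 + 5)*13 = -10*13 = -130)
h(K) = (8 + K)/(157 + K) (h(K) = (K + 8)/(K + 157) = (8 + K)/(157 + K))
(l(-7, -22) - 459*r) - h(-1950) = (-12 - 459*(-130)) - (8 - 1950)/(157 - 1950) = (-12 + 59670) - (-1942)/(-1793) = 59658 - (-1)*(-1942)/1793 = 59658 - 1*1942/1793 = 59658 - 1942/1793 = 106964852/1793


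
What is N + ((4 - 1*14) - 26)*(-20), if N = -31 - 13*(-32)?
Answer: 1105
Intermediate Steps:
N = 385 (N = -31 + 416 = 385)
N + ((4 - 1*14) - 26)*(-20) = 385 + ((4 - 1*14) - 26)*(-20) = 385 + ((4 - 14) - 26)*(-20) = 385 + (-10 - 26)*(-20) = 385 - 36*(-20) = 385 + 720 = 1105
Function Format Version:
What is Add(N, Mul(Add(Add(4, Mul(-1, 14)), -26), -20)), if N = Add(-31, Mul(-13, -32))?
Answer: 1105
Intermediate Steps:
N = 385 (N = Add(-31, 416) = 385)
Add(N, Mul(Add(Add(4, Mul(-1, 14)), -26), -20)) = Add(385, Mul(Add(Add(4, Mul(-1, 14)), -26), -20)) = Add(385, Mul(Add(Add(4, -14), -26), -20)) = Add(385, Mul(Add(-10, -26), -20)) = Add(385, Mul(-36, -20)) = Add(385, 720) = 1105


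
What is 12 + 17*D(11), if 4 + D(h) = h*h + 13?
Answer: 2222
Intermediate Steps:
D(h) = 9 + h² (D(h) = -4 + (h*h + 13) = -4 + (h² + 13) = -4 + (13 + h²) = 9 + h²)
12 + 17*D(11) = 12 + 17*(9 + 11²) = 12 + 17*(9 + 121) = 12 + 17*130 = 12 + 2210 = 2222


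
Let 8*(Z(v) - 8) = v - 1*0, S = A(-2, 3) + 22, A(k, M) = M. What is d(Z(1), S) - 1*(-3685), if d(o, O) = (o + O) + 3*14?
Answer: 30081/8 ≈ 3760.1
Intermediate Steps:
S = 25 (S = 3 + 22 = 25)
Z(v) = 8 + v/8 (Z(v) = 8 + (v - 1*0)/8 = 8 + (v + 0)/8 = 8 + v/8)
d(o, O) = 42 + O + o (d(o, O) = (O + o) + 42 = 42 + O + o)
d(Z(1), S) - 1*(-3685) = (42 + 25 + (8 + (⅛)*1)) - 1*(-3685) = (42 + 25 + (8 + ⅛)) + 3685 = (42 + 25 + 65/8) + 3685 = 601/8 + 3685 = 30081/8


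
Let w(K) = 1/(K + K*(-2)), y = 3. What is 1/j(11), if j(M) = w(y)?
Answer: -3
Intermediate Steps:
w(K) = -1/K (w(K) = 1/(K - 2*K) = 1/(-K) = -1/K)
j(M) = -1/3
1/j(11) = 1/(-1/3) = -3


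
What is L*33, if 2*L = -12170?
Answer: -200805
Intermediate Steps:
L = -6085 (L = (½)*(-12170) = -6085)
L*33 = -6085*33 = -200805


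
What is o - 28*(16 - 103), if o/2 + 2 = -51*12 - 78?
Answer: 1052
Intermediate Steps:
o = -1384 (o = -4 + 2*(-51*12 - 78) = -4 + 2*(-612 - 78) = -4 + 2*(-690) = -4 - 1380 = -1384)
o - 28*(16 - 103) = -1384 - 28*(16 - 103) = -1384 - 28*(-87) = -1384 + 2436 = 1052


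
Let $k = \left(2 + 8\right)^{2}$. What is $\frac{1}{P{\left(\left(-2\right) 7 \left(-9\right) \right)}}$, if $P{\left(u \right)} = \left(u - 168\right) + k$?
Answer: $\frac{1}{58} \approx 0.017241$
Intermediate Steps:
$k = 100$ ($k = 10^{2} = 100$)
$P{\left(u \right)} = -68 + u$ ($P{\left(u \right)} = \left(u - 168\right) + 100 = \left(-168 + u\right) + 100 = -68 + u$)
$\frac{1}{P{\left(\left(-2\right) 7 \left(-9\right) \right)}} = \frac{1}{-68 + \left(-2\right) 7 \left(-9\right)} = \frac{1}{-68 - -126} = \frac{1}{-68 + 126} = \frac{1}{58}$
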